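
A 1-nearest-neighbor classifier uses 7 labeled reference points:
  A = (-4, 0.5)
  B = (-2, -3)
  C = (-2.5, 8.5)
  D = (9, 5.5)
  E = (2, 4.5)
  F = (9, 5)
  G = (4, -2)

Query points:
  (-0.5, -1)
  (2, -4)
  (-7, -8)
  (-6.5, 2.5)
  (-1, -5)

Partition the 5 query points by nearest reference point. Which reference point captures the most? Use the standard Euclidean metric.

B

(-0.5, -1) — d² to each: A:14.5, B:6.25, C:94.25, D:132.5, E:36.5, F:126.25, G:21.25 → nearest is B
(2, -4) — d² to each: A:56.25, B:17, C:176.5, D:139.25, E:72.25, F:130, G:8 → nearest is G
(-7, -8) — d² to each: A:81.25, B:50, C:292.5, D:438.25, E:237.25, F:425, G:157 → nearest is B
(-6.5, 2.5) — d² to each: A:10.25, B:50.5, C:52, D:249.25, E:76.25, F:246.5, G:130.5 → nearest is A
(-1, -5) — d² to each: A:39.25, B:5, C:184.5, D:210.25, E:99.25, F:200, G:34 → nearest is B
Tally — A:1, B:3, G:1. B captures the most (3).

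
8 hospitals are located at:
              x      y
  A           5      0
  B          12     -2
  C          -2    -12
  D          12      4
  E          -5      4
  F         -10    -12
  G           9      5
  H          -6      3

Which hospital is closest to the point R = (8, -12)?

Compare squared distances (the ordering matches that of the actual distances):
|RA|² = 9 + 144 = 153
|RB|² = 16 + 100 = 116
|RC|² = 100 + 0 = 100
|RD|² = 16 + 256 = 272
|RE|² = 169 + 256 = 425
|RF|² = 324 + 0 = 324
|RG|² = 1 + 289 = 290
|RH|² = 196 + 225 = 421
Minimum is at C.

C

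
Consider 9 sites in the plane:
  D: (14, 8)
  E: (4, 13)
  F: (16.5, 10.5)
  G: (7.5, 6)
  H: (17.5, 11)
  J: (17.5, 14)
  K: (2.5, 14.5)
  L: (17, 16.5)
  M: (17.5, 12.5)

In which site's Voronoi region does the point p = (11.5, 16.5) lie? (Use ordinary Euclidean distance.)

L

Squared Euclidean distances:
|pD|² = 6.25 + 72.25 = 78.5
|pE|² = 56.25 + 12.25 = 68.5
|pF|² = 25 + 36 = 61
|pG|² = 16 + 110.25 = 126.25
|pH|² = 36 + 30.25 = 66.25
|pJ|² = 36 + 6.25 = 42.25
|pK|² = 81 + 4 = 85
|pL|² = 30.25 + 0 = 30.25
|pM|² = 36 + 16 = 52
Minimum is at L.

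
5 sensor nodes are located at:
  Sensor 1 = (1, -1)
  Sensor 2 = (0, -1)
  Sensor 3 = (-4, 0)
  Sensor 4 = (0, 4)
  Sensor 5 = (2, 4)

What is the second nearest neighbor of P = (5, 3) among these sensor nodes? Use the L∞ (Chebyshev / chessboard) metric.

Sensor 1

d(P, Sensor 1) = max(4, 4) = 4
d(P, Sensor 2) = max(5, 4) = 5
d(P, Sensor 3) = max(9, 3) = 9
d(P, Sensor 4) = max(5, 1) = 5
d(P, Sensor 5) = max(3, 1) = 3
Sorted ascending: Sensor 5, Sensor 1, Sensor 2, … — the second-nearest is Sensor 1.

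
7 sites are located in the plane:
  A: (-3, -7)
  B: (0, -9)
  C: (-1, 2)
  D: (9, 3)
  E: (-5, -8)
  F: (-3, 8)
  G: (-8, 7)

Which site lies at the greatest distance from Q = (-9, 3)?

Since √ is increasing, it suffices to compare squared distances:
|QA|² = 36 + 100 = 136
|QB|² = 81 + 144 = 225
|QC|² = 64 + 1 = 65
|QD|² = 324 + 0 = 324
|QE|² = 16 + 121 = 137
|QF|² = 36 + 25 = 61
|QG|² = 1 + 16 = 17
The largest is to D.

D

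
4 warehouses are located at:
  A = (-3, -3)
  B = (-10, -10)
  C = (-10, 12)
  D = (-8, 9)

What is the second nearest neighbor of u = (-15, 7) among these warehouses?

D

Since √ is increasing, it suffices to compare squared distances:
|uA|² = 144 + 100 = 244
|uB|² = 25 + 289 = 314
|uC|² = 25 + 25 = 50
|uD|² = 49 + 4 = 53
Sorted ascending: C, D, A, … — the second-nearest is D.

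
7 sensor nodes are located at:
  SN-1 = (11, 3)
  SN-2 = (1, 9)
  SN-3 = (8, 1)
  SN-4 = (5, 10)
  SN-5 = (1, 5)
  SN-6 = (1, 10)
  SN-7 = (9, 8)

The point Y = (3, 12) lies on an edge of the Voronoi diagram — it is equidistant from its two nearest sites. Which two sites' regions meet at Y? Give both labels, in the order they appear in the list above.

SN-4 and SN-6

Squared distances from Y to each site:
d²(Y, SN-1) = (3−11)² + (12−3)² = 64 + 81 = 145
d²(Y, SN-2) = (3−1)² + (12−9)² = 4 + 9 = 13
d²(Y, SN-3) = (3−8)² + (12−1)² = 25 + 121 = 146
d²(Y, SN-4) = (3−5)² + (12−10)² = 4 + 4 = 8
d²(Y, SN-5) = (3−1)² + (12−5)² = 4 + 49 = 53
d²(Y, SN-6) = (3−1)² + (12−10)² = 4 + 4 = 8
d²(Y, SN-7) = (3−9)² + (12−8)² = 36 + 16 = 52
Y is equidistant from SN-4 and SN-6 (both at squared distance 8), and every other site is strictly farther — so Y lies on the SN-4–SN-6 Voronoi edge.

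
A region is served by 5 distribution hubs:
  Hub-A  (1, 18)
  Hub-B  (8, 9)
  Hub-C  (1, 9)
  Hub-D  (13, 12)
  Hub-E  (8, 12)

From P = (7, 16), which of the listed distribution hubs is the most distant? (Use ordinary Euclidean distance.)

Hub-C

Since √ is increasing, it suffices to compare squared distances:
d²(P, Hub-A) = (7−1)² + (16−18)² = 36 + 4 = 40
d²(P, Hub-B) = (7−8)² + (16−9)² = 1 + 49 = 50
d²(P, Hub-C) = (7−1)² + (16−9)² = 36 + 49 = 85
d²(P, Hub-D) = (7−13)² + (16−12)² = 36 + 16 = 52
d²(P, Hub-E) = (7−8)² + (16−12)² = 1 + 16 = 17
The largest is to Hub-C.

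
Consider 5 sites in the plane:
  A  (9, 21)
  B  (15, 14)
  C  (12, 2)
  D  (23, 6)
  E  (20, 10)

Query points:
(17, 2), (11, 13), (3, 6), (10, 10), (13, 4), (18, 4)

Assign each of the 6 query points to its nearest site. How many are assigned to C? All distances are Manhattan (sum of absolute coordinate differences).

(17, 2) — d to each: A:27, B:14, C:5, D:10, E:11 → nearest is C
(11, 13) — d to each: A:10, B:5, C:12, D:19, E:12 → nearest is B
(3, 6) — d to each: A:21, B:20, C:13, D:20, E:21 → nearest is C
(10, 10) — d to each: A:12, B:9, C:10, D:17, E:10 → nearest is B
(13, 4) — d to each: A:21, B:12, C:3, D:12, E:13 → nearest is C
(18, 4) — d to each: A:26, B:13, C:8, D:7, E:8 → nearest is D
3 of the 6 points have C as nearest.

3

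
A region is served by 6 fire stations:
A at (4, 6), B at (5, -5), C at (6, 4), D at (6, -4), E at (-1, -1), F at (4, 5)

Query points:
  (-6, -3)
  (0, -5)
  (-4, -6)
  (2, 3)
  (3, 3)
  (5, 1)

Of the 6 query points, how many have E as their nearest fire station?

3

(-6, -3) — d² to each: A:181, B:125, C:193, D:145, E:29, F:164 → nearest is E
(0, -5) — d² to each: A:137, B:25, C:117, D:37, E:17, F:116 → nearest is E
(-4, -6) — d² to each: A:208, B:82, C:200, D:104, E:34, F:185 → nearest is E
(2, 3) — d² to each: A:13, B:73, C:17, D:65, E:25, F:8 → nearest is F
(3, 3) — d² to each: A:10, B:68, C:10, D:58, E:32, F:5 → nearest is F
(5, 1) — d² to each: A:26, B:36, C:10, D:26, E:40, F:17 → nearest is C
3 of the 6 points have E as nearest.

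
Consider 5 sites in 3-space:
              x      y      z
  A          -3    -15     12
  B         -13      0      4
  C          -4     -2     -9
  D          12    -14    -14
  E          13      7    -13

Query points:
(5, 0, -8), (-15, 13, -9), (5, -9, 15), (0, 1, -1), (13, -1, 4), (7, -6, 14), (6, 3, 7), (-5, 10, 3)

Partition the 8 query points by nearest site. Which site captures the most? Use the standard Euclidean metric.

(5, 0, -8) — d² to each: A:689, B:468, C:86, D:281, E:138 → nearest is C
(-15, 13, -9) — d² to each: A:1369, B:342, C:346, D:1483, E:836 → nearest is B
(5, -9, 15) — d² to each: A:109, B:526, C:706, D:915, E:1104 → nearest is A
(0, 1, -1) — d² to each: A:434, B:195, C:89, D:538, E:349 → nearest is C
(13, -1, 4) — d² to each: A:516, B:677, C:459, D:494, E:353 → nearest is E
(7, -6, 14) — d² to each: A:185, B:536, C:666, D:873, E:934 → nearest is A
(6, 3, 7) — d² to each: A:430, B:379, C:381, D:766, E:465 → nearest is B
(-5, 10, 3) — d² to each: A:710, B:165, C:289, D:1154, E:589 → nearest is B
Tally — A:2, B:3, C:2, E:1. B captures the most (3).

B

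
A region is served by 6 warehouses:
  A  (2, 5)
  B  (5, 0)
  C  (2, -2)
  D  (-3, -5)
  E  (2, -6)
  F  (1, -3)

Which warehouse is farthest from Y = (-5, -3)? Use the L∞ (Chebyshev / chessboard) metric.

d(Y,A) = max(7, 8) = 8
d(Y,B) = max(10, 3) = 10
d(Y,C) = max(7, 1) = 7
d(Y,D) = max(2, 2) = 2
d(Y,E) = max(7, 3) = 7
d(Y,F) = max(6, 0) = 6
The largest is to B.

B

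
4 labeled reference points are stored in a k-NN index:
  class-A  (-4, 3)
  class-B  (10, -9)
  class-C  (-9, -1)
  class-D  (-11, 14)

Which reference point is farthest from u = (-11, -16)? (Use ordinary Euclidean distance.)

class-D

Compare squared distances (the ordering matches that of the actual distances):
d²(u, class-A) = (-11−(-4))² + (-16−3)² = 49 + 361 = 410
d²(u, class-B) = (-11−10)² + (-16−(-9))² = 441 + 49 = 490
d²(u, class-C) = (-11−(-9))² + (-16−(-1))² = 4 + 225 = 229
d²(u, class-D) = (-11−(-11))² + (-16−14)² = 0 + 900 = 900
The largest is to class-D.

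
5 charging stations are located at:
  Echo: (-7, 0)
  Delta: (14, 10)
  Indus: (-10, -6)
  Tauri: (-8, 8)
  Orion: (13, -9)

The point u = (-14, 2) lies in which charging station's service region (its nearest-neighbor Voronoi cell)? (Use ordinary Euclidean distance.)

Echo

Compare squared distances (the ordering matches that of the actual distances):
d²(u, Echo) = (-14−(-7))² + (2−0)² = 49 + 4 = 53
d²(u, Delta) = (-14−14)² + (2−10)² = 784 + 64 = 848
d²(u, Indus) = (-14−(-10))² + (2−(-6))² = 16 + 64 = 80
d²(u, Tauri) = (-14−(-8))² + (2−8)² = 36 + 36 = 72
d²(u, Orion) = (-14−13)² + (2−(-9))² = 729 + 121 = 850
Echo is nearest.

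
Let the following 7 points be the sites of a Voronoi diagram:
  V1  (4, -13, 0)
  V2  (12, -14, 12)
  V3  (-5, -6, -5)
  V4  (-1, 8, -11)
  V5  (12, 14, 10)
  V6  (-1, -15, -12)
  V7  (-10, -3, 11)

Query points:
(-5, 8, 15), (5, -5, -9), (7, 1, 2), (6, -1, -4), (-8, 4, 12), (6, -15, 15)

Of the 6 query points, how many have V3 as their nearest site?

2

(-5, 8, 15) — d² to each: V1:747, V2:782, V3:596, V4:692, V5:350, V6:1274, V7:162 → nearest is V7
(5, -5, -9) — d² to each: V1:146, V2:571, V3:117, V4:209, V5:771, V6:145, V7:629 → nearest is V3
(7, 1, 2) — d² to each: V1:209, V2:350, V3:242, V4:282, V5:258, V6:516, V7:386 → nearest is V1
(6, -1, -4) — d² to each: V1:164, V2:461, V3:147, V4:179, V5:457, V6:309, V7:485 → nearest is V3
(-8, 4, 12) — d² to each: V1:577, V2:724, V3:398, V4:594, V5:504, V6:986, V7:54 → nearest is V7
(6, -15, 15) — d² to each: V1:233, V2:46, V3:602, V4:1254, V5:902, V6:778, V7:416 → nearest is V2
2 of the 6 points have V3 as nearest.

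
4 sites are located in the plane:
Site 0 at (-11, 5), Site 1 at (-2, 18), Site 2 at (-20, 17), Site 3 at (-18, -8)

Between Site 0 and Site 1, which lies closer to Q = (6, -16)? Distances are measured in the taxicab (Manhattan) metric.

Site 0

d(Q, Site 0) = |6−(-11)| + |-16−5| = 17 + 21 = 38
d(Q, Site 1) = |6−(-2)| + |-16−18| = 8 + 34 = 42
38 < 42, so Site 0 is closer.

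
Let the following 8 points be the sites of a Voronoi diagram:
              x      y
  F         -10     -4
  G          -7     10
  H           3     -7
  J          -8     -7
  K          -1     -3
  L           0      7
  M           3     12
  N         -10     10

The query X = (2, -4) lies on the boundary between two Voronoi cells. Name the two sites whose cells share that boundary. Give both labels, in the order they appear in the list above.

Squared distances from X to each site:
|XF|² = 144 + 0 = 144
|XG|² = 81 + 196 = 277
|XH|² = 1 + 9 = 10
|XJ|² = 100 + 9 = 109
|XK|² = 9 + 1 = 10
|XL|² = 4 + 121 = 125
|XM|² = 1 + 256 = 257
|XN|² = 144 + 196 = 340
X is equidistant from H and K (both at squared distance 10), and every other site is strictly farther — so X lies on the H–K Voronoi edge.

H and K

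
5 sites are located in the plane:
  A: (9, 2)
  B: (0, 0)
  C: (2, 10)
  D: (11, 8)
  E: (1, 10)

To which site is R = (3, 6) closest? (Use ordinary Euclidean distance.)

C

Squared Euclidean distances:
|RA|² = (3−9)² + (6−2)² = 36 + 16 = 52
|RB|² = (3−0)² + (6−0)² = 9 + 36 = 45
|RC|² = (3−2)² + (6−10)² = 1 + 16 = 17
|RD|² = (3−11)² + (6−8)² = 64 + 4 = 68
|RE|² = (3−1)² + (6−10)² = 4 + 16 = 20
C is nearest.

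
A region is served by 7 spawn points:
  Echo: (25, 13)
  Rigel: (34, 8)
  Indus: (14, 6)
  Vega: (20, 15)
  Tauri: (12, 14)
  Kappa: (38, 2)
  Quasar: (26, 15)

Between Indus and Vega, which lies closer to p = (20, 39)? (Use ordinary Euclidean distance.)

Vega

Compare squared distances:
d²(p, Indus) = (20−14)² + (39−6)² = 36 + 1089 = 1125
d²(p, Vega) = (20−20)² + (39−15)² = 0 + 576 = 576
1125 > 576, so Vega is closer.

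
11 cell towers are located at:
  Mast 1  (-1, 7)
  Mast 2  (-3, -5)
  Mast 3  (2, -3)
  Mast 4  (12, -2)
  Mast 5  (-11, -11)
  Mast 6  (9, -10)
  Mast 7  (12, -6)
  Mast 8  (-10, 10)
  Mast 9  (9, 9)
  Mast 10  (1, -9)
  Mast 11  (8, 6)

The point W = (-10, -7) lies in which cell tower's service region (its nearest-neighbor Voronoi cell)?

Since √ is increasing, it suffices to compare squared distances:
d²(W, Mast 1) = (-10−(-1))² + (-7−7)² = 81 + 196 = 277
d²(W, Mast 2) = (-10−(-3))² + (-7−(-5))² = 49 + 4 = 53
d²(W, Mast 3) = (-10−2)² + (-7−(-3))² = 144 + 16 = 160
d²(W, Mast 4) = (-10−12)² + (-7−(-2))² = 484 + 25 = 509
d²(W, Mast 5) = (-10−(-11))² + (-7−(-11))² = 1 + 16 = 17
d²(W, Mast 6) = (-10−9)² + (-7−(-10))² = 361 + 9 = 370
d²(W, Mast 7) = (-10−12)² + (-7−(-6))² = 484 + 1 = 485
d²(W, Mast 8) = (-10−(-10))² + (-7−10)² = 0 + 289 = 289
d²(W, Mast 9) = (-10−9)² + (-7−9)² = 361 + 256 = 617
d²(W, Mast 10) = (-10−1)² + (-7−(-9))² = 121 + 4 = 125
d²(W, Mast 11) = (-10−8)² + (-7−6)² = 324 + 169 = 493
The smallest is to Mast 5, so W lies in the Voronoi region of Mast 5.

Mast 5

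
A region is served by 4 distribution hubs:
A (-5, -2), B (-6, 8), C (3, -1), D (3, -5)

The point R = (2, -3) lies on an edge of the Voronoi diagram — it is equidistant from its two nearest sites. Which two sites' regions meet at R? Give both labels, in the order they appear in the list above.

Squared distances from R to each site:
|RA|² = (2−(-5))² + (-3−(-2))² = 49 + 1 = 50
|RB|² = (2−(-6))² + (-3−8)² = 64 + 121 = 185
|RC|² = (2−3)² + (-3−(-1))² = 1 + 4 = 5
|RD|² = (2−3)² + (-3−(-5))² = 1 + 4 = 5
R is equidistant from C and D (both at squared distance 5), and every other site is strictly farther — so R lies on the C–D Voronoi edge.

C and D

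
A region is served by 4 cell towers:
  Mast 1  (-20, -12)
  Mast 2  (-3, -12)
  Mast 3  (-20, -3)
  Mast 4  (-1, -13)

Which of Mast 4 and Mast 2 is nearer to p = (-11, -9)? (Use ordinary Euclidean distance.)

Compare squared distances:
d²(p, Mast 4) = (-11−(-1))² + (-9−(-13))² = 100 + 16 = 116
d²(p, Mast 2) = (-11−(-3))² + (-9−(-12))² = 64 + 9 = 73
116 > 73, so Mast 2 is closer.

Mast 2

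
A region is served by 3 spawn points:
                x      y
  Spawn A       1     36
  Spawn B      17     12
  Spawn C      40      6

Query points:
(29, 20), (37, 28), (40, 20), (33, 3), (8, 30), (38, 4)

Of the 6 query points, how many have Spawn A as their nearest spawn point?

(29, 20) — d² to each: Spawn A:1040, Spawn B:208, Spawn C:317 → nearest is Spawn B
(37, 28) — d² to each: Spawn A:1360, Spawn B:656, Spawn C:493 → nearest is Spawn C
(40, 20) — d² to each: Spawn A:1777, Spawn B:593, Spawn C:196 → nearest is Spawn C
(33, 3) — d² to each: Spawn A:2113, Spawn B:337, Spawn C:58 → nearest is Spawn C
(8, 30) — d² to each: Spawn A:85, Spawn B:405, Spawn C:1600 → nearest is Spawn A
(38, 4) — d² to each: Spawn A:2393, Spawn B:505, Spawn C:8 → nearest is Spawn C
1 of the 6 points has Spawn A as nearest.

1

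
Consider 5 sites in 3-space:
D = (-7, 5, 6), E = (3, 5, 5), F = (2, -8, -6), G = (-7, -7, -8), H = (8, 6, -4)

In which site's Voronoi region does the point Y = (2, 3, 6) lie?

E

Squared Euclidean distances:
|YD|² = 81 + 4 + 0 = 85
|YE|² = 1 + 4 + 1 = 6
|YF|² = 0 + 121 + 144 = 265
|YG|² = 81 + 100 + 196 = 377
|YH|² = 36 + 9 + 100 = 145
Minimum is at E.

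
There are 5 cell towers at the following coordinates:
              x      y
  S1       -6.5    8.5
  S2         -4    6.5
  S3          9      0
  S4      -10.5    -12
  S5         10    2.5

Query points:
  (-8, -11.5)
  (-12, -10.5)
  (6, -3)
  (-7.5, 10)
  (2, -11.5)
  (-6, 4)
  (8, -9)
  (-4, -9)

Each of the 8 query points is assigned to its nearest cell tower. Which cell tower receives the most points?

(-8, -11.5) — d² to each: S1:402.25, S2:340, S3:421.25, S4:6.5, S5:520 → nearest is S4
(-12, -10.5) — d² to each: S1:391.25, S2:353, S3:551.25, S4:4.5, S5:653 → nearest is S4
(6, -3) — d² to each: S1:288.5, S2:190.25, S3:18, S4:353.25, S5:46.25 → nearest is S3
(-7.5, 10) — d² to each: S1:3.25, S2:24.5, S3:372.25, S4:493, S5:362.5 → nearest is S1
(2, -11.5) — d² to each: S1:472.25, S2:360, S3:181.25, S4:156.5, S5:260 → nearest is S4
(-6, 4) — d² to each: S1:20.5, S2:10.25, S3:241, S4:276.25, S5:258.25 → nearest is S2
(8, -9) — d² to each: S1:516.5, S2:384.25, S3:82, S4:351.25, S5:136.25 → nearest is S3
(-4, -9) — d² to each: S1:312.5, S2:240.25, S3:250, S4:51.25, S5:328.25 → nearest is S4
Tally — S1:1, S2:1, S3:2, S4:4. S4 captures the most (4).

S4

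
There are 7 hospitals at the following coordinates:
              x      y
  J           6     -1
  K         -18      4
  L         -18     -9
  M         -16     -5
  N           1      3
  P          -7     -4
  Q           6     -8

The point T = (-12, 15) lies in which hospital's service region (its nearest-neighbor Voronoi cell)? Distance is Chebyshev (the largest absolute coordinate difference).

K

d(T,J) = max(18, 16) = 18
d(T,K) = max(6, 11) = 11
d(T,L) = max(6, 24) = 24
d(T,M) = max(4, 20) = 20
d(T,N) = max(13, 12) = 13
d(T,P) = max(5, 19) = 19
d(T,Q) = max(18, 23) = 23
Minimum is at K.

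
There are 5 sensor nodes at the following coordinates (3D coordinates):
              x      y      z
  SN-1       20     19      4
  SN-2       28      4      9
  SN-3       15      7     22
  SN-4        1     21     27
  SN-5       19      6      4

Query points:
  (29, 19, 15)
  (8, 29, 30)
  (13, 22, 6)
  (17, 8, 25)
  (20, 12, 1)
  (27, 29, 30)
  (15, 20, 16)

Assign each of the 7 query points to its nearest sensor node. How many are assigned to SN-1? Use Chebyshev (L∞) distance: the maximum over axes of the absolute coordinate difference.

(29, 19, 15) — d to each: SN-1:11, SN-2:15, SN-3:14, SN-4:28, SN-5:13 → nearest is SN-1
(8, 29, 30) — d to each: SN-1:26, SN-2:25, SN-3:22, SN-4:8, SN-5:26 → nearest is SN-4
(13, 22, 6) — d to each: SN-1:7, SN-2:18, SN-3:16, SN-4:21, SN-5:16 → nearest is SN-1
(17, 8, 25) — d to each: SN-1:21, SN-2:16, SN-3:3, SN-4:16, SN-5:21 → nearest is SN-3
(20, 12, 1) — d to each: SN-1:7, SN-2:8, SN-3:21, SN-4:26, SN-5:6 → nearest is SN-5
(27, 29, 30) — d to each: SN-1:26, SN-2:25, SN-3:22, SN-4:26, SN-5:26 → nearest is SN-3
(15, 20, 16) — d to each: SN-1:12, SN-2:16, SN-3:13, SN-4:14, SN-5:14 → nearest is SN-1
3 of the 7 points have SN-1 as nearest.

3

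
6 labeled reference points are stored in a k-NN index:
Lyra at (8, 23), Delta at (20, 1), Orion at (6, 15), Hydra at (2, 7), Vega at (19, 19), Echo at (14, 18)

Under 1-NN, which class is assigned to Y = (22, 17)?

Since √ is increasing, it suffices to compare squared distances:
d²(Y, Lyra) = (22−8)² + (17−23)² = 196 + 36 = 232
d²(Y, Delta) = (22−20)² + (17−1)² = 4 + 256 = 260
d²(Y, Orion) = (22−6)² + (17−15)² = 256 + 4 = 260
d²(Y, Hydra) = (22−2)² + (17−7)² = 400 + 100 = 500
d²(Y, Vega) = (22−19)² + (17−19)² = 9 + 4 = 13
d²(Y, Echo) = (22−14)² + (17−18)² = 64 + 1 = 65
The smallest is to Vega, so Y lies in the Voronoi region of Vega.

Vega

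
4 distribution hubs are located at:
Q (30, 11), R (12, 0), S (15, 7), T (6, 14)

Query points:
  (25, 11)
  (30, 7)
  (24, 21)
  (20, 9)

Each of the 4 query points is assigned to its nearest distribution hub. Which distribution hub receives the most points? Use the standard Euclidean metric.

(25, 11) — d² to each: Q:25, R:290, S:116, T:370 → nearest is Q
(30, 7) — d² to each: Q:16, R:373, S:225, T:625 → nearest is Q
(24, 21) — d² to each: Q:136, R:585, S:277, T:373 → nearest is Q
(20, 9) — d² to each: Q:104, R:145, S:29, T:221 → nearest is S
Tally — Q:3, S:1. Q captures the most (3).

Q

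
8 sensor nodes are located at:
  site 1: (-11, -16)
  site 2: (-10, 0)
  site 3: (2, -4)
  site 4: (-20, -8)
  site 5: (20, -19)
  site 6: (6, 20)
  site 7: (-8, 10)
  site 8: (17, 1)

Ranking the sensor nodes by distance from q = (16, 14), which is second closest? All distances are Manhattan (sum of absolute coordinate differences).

d(q, site 1) = 27 + 30 = 57
d(q, site 2) = 26 + 14 = 40
d(q, site 3) = 14 + 18 = 32
d(q, site 4) = 36 + 22 = 58
d(q, site 5) = 4 + 33 = 37
d(q, site 6) = 10 + 6 = 16
d(q, site 7) = 24 + 4 = 28
d(q, site 8) = 1 + 13 = 14
Sorted ascending: site 8, site 6, site 7, … — the second-nearest is site 6.

site 6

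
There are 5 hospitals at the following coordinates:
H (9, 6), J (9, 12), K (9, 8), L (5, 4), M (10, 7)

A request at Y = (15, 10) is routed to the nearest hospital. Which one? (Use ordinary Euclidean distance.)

Squared Euclidean distances:
|YH|² = (15−9)² + (10−6)² = 36 + 16 = 52
|YJ|² = (15−9)² + (10−12)² = 36 + 4 = 40
|YK|² = (15−9)² + (10−8)² = 36 + 4 = 40
|YL|² = (15−5)² + (10−4)² = 100 + 36 = 136
|YM|² = (15−10)² + (10−7)² = 25 + 9 = 34
Minimum is at M.

M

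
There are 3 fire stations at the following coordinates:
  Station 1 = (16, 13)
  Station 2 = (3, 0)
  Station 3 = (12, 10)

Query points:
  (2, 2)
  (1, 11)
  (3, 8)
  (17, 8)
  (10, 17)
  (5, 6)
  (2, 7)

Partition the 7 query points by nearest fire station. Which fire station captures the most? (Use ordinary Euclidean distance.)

Station 2

(2, 2) — d² to each: Station 1:317, Station 2:5, Station 3:164 → nearest is Station 2
(1, 11) — d² to each: Station 1:229, Station 2:125, Station 3:122 → nearest is Station 3
(3, 8) — d² to each: Station 1:194, Station 2:64, Station 3:85 → nearest is Station 2
(17, 8) — d² to each: Station 1:26, Station 2:260, Station 3:29 → nearest is Station 1
(10, 17) — d² to each: Station 1:52, Station 2:338, Station 3:53 → nearest is Station 1
(5, 6) — d² to each: Station 1:170, Station 2:40, Station 3:65 → nearest is Station 2
(2, 7) — d² to each: Station 1:232, Station 2:50, Station 3:109 → nearest is Station 2
Tally — Station 1:2, Station 2:4, Station 3:1. Station 2 captures the most (4).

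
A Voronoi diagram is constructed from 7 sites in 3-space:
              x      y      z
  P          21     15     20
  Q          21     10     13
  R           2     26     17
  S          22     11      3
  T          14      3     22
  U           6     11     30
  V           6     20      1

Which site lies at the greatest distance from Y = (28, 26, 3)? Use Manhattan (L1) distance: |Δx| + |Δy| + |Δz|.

d(Y,P) = |28−21| + |26−15| + |3−20| = 7 + 11 + 17 = 35
d(Y,Q) = |28−21| + |26−10| + |3−13| = 7 + 16 + 10 = 33
d(Y,R) = |28−2| + |26−26| + |3−17| = 26 + 0 + 14 = 40
d(Y,S) = |28−22| + |26−11| + |3−3| = 6 + 15 + 0 = 21
d(Y,T) = |28−14| + |26−3| + |3−22| = 14 + 23 + 19 = 56
d(Y,U) = |28−6| + |26−11| + |3−30| = 22 + 15 + 27 = 64
d(Y,V) = |28−6| + |26−20| + |3−1| = 22 + 6 + 2 = 30
The largest is to U.

U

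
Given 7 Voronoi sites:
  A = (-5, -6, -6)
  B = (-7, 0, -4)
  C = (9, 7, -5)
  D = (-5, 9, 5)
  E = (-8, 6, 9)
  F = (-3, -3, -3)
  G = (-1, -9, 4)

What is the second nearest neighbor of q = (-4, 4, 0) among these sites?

D

Squared Euclidean distances:
|qA|² = (-4−(-5))² + (4−(-6))² + (0−(-6))² = 1 + 100 + 36 = 137
|qB|² = (-4−(-7))² + (4−0)² + (0−(-4))² = 9 + 16 + 16 = 41
|qC|² = (-4−9)² + (4−7)² + (0−(-5))² = 169 + 9 + 25 = 203
|qD|² = (-4−(-5))² + (4−9)² + (0−5)² = 1 + 25 + 25 = 51
|qE|² = (-4−(-8))² + (4−6)² + (0−9)² = 16 + 4 + 81 = 101
|qF|² = (-4−(-3))² + (4−(-3))² + (0−(-3))² = 1 + 49 + 9 = 59
|qG|² = (-4−(-1))² + (4−(-9))² + (0−4)² = 9 + 169 + 16 = 194
Sorted ascending: B, D, F, … — the second-nearest is D.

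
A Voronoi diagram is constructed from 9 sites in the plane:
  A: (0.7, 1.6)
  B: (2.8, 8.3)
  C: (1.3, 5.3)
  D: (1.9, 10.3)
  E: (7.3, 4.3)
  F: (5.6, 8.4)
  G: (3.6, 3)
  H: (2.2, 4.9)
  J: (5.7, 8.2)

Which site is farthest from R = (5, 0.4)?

Since √ is increasing, it suffices to compare squared distances:
|RA|² = (5−0.7)² + (0.4−1.6)² = 18.49 + 1.44 = 19.93
|RB|² = (5−2.8)² + (0.4−8.3)² = 4.84 + 62.41 = 67.25
|RC|² = (5−1.3)² + (0.4−5.3)² = 13.69 + 24.01 = 37.7
|RD|² = (5−1.9)² + (0.4−10.3)² = 9.61 + 98.01 = 107.62
|RE|² = (5−7.3)² + (0.4−4.3)² = 5.29 + 15.21 = 20.5
|RF|² = (5−5.6)² + (0.4−8.4)² = 0.36 + 64 = 64.36
|RG|² = (5−3.6)² + (0.4−3)² = 1.96 + 6.76 = 8.72
|RH|² = (5−2.2)² + (0.4−4.9)² = 7.84 + 20.25 = 28.09
|RJ|² = (5−5.7)² + (0.4−8.2)² = 0.49 + 60.84 = 61.33
The largest is to D.

D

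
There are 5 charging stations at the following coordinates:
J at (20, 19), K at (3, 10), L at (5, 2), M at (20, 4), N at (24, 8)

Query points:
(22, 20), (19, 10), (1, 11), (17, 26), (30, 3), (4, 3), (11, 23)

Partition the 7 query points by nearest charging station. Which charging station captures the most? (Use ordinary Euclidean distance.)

(22, 20) — d² to each: J:5, K:461, L:613, M:260, N:148 → nearest is J
(19, 10) — d² to each: J:82, K:256, L:260, M:37, N:29 → nearest is N
(1, 11) — d² to each: J:425, K:5, L:97, M:410, N:538 → nearest is K
(17, 26) — d² to each: J:58, K:452, L:720, M:493, N:373 → nearest is J
(30, 3) — d² to each: J:356, K:778, L:626, M:101, N:61 → nearest is N
(4, 3) — d² to each: J:512, K:50, L:2, M:257, N:425 → nearest is L
(11, 23) — d² to each: J:97, K:233, L:477, M:442, N:394 → nearest is J
Tally — J:3, K:1, L:1, N:2. J captures the most (3).

J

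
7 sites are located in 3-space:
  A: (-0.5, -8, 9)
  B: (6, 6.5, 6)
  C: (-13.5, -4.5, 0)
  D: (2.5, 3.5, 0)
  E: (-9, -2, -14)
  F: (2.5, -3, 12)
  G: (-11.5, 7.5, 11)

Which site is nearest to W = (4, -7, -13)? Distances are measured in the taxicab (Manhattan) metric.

d(W,A) = |4−(-0.5)| + |-7−(-8)| + |-13−9| = 4.5 + 1 + 22 = 27.5
d(W,B) = |4−6| + |-7−6.5| + |-13−6| = 2 + 13.5 + 19 = 34.5
d(W,C) = |4−(-13.5)| + |-7−(-4.5)| + |-13−0| = 17.5 + 2.5 + 13 = 33
d(W,D) = |4−2.5| + |-7−3.5| + |-13−0| = 1.5 + 10.5 + 13 = 25
d(W,E) = |4−(-9)| + |-7−(-2)| + |-13−(-14)| = 13 + 5 + 1 = 19
d(W,F) = |4−2.5| + |-7−(-3)| + |-13−12| = 1.5 + 4 + 25 = 30.5
d(W,G) = |4−(-11.5)| + |-7−7.5| + |-13−11| = 15.5 + 14.5 + 24 = 54
The smallest is to E, so W lies in the Voronoi region of E.

E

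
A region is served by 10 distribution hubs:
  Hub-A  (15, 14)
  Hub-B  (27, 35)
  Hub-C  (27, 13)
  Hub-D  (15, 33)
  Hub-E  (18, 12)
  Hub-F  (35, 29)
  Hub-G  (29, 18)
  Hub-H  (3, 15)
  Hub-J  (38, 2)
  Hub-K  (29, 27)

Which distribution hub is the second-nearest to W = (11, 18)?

Squared Euclidean distances:
d²(W, Hub-A) = (11−15)² + (18−14)² = 16 + 16 = 32
d²(W, Hub-B) = (11−27)² + (18−35)² = 256 + 289 = 545
d²(W, Hub-C) = (11−27)² + (18−13)² = 256 + 25 = 281
d²(W, Hub-D) = (11−15)² + (18−33)² = 16 + 225 = 241
d²(W, Hub-E) = (11−18)² + (18−12)² = 49 + 36 = 85
d²(W, Hub-F) = (11−35)² + (18−29)² = 576 + 121 = 697
d²(W, Hub-G) = (11−29)² + (18−18)² = 324 + 0 = 324
d²(W, Hub-H) = (11−3)² + (18−15)² = 64 + 9 = 73
d²(W, Hub-J) = (11−38)² + (18−2)² = 729 + 256 = 985
d²(W, Hub-K) = (11−29)² + (18−27)² = 324 + 81 = 405
Sorted ascending: Hub-A, Hub-H, Hub-E, … — the second-nearest is Hub-H.

Hub-H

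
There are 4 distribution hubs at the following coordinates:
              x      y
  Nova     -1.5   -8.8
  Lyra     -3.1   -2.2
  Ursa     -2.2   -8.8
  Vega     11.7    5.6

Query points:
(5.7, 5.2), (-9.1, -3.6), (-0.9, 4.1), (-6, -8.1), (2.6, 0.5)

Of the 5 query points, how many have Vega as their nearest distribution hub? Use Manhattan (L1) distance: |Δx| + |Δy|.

1

(5.7, 5.2) — d to each: Nova:21.2, Lyra:16.2, Ursa:21.9, Vega:6.4 → nearest is Vega
(-9.1, -3.6) — d to each: Nova:12.8, Lyra:7.4, Ursa:12.1, Vega:30 → nearest is Lyra
(-0.9, 4.1) — d to each: Nova:13.5, Lyra:8.5, Ursa:14.2, Vega:14.1 → nearest is Lyra
(-6, -8.1) — d to each: Nova:5.2, Lyra:8.8, Ursa:4.5, Vega:31.4 → nearest is Ursa
(2.6, 0.5) — d to each: Nova:13.4, Lyra:8.4, Ursa:14.1, Vega:14.2 → nearest is Lyra
1 of the 5 points has Vega as nearest.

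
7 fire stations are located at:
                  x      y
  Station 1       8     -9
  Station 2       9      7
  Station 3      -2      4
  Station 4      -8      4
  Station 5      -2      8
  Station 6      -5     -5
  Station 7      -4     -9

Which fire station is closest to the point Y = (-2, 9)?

Compare squared distances (the ordering matches that of the actual distances):
d²(Y, Station 1) = (-2−8)² + (9−(-9))² = 100 + 324 = 424
d²(Y, Station 2) = (-2−9)² + (9−7)² = 121 + 4 = 125
d²(Y, Station 3) = (-2−(-2))² + (9−4)² = 0 + 25 = 25
d²(Y, Station 4) = (-2−(-8))² + (9−4)² = 36 + 25 = 61
d²(Y, Station 5) = (-2−(-2))² + (9−8)² = 0 + 1 = 1
d²(Y, Station 6) = (-2−(-5))² + (9−(-5))² = 9 + 196 = 205
d²(Y, Station 7) = (-2−(-4))² + (9−(-9))² = 4 + 324 = 328
Minimum is at Station 5.

Station 5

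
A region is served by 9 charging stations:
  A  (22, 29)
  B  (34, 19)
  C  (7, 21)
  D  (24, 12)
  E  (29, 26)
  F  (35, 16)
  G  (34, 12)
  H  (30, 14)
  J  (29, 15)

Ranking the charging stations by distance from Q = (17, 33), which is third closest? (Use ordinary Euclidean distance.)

Compare squared distances (the ordering matches that of the actual distances):
|QA|² = (17−22)² + (33−29)² = 25 + 16 = 41
|QB|² = (17−34)² + (33−19)² = 289 + 196 = 485
|QC|² = (17−7)² + (33−21)² = 100 + 144 = 244
|QD|² = (17−24)² + (33−12)² = 49 + 441 = 490
|QE|² = (17−29)² + (33−26)² = 144 + 49 = 193
|QF|² = (17−35)² + (33−16)² = 324 + 289 = 613
|QG|² = (17−34)² + (33−12)² = 289 + 441 = 730
|QH|² = (17−30)² + (33−14)² = 169 + 361 = 530
|QJ|² = (17−29)² + (33−15)² = 144 + 324 = 468
Sorted ascending: A, E, C, J, … — the third-nearest is C.

C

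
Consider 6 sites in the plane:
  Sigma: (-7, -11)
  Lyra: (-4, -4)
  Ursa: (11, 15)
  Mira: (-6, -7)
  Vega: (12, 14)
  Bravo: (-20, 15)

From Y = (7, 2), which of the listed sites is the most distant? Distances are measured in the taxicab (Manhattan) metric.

Bravo

d(Y, Sigma) = 14 + 13 = 27
d(Y, Lyra) = 11 + 6 = 17
d(Y, Ursa) = 4 + 13 = 17
d(Y, Mira) = 13 + 9 = 22
d(Y, Vega) = 5 + 12 = 17
d(Y, Bravo) = 27 + 13 = 40
The largest is to Bravo.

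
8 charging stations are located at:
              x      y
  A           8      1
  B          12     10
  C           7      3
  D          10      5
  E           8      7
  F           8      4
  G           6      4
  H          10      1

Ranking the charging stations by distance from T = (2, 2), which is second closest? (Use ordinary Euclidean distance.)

Since √ is increasing, it suffices to compare squared distances:
|TA|² = 36 + 1 = 37
|TB|² = 100 + 64 = 164
|TC|² = 25 + 1 = 26
|TD|² = 64 + 9 = 73
|TE|² = 36 + 25 = 61
|TF|² = 36 + 4 = 40
|TG|² = 16 + 4 = 20
|TH|² = 64 + 1 = 65
Sorted ascending: G, C, A, … — the second-nearest is C.

C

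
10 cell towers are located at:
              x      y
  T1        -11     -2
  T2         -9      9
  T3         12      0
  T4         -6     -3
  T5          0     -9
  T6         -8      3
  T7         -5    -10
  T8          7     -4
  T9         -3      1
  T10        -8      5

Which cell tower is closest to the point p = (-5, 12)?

Since √ is increasing, it suffices to compare squared distances:
|pT1|² = 36 + 196 = 232
|pT2|² = 16 + 9 = 25
|pT3|² = 289 + 144 = 433
|pT4|² = 1 + 225 = 226
|pT5|² = 25 + 441 = 466
|pT6|² = 9 + 81 = 90
|pT7|² = 0 + 484 = 484
|pT8|² = 144 + 256 = 400
|pT9|² = 4 + 121 = 125
d²(p, T10) = 9 + 49 = 58
Minimum is at T2.

T2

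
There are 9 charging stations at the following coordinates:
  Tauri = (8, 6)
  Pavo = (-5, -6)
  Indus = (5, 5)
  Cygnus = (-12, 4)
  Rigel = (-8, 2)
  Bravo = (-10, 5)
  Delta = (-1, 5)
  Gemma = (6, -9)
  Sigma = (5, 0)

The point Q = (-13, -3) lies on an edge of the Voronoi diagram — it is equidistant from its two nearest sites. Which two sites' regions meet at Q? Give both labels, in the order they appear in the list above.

Squared distances from Q to each site:
d²(Q, Tauri) = 441 + 81 = 522
d²(Q, Pavo) = 64 + 9 = 73
d²(Q, Indus) = 324 + 64 = 388
d²(Q, Cygnus) = 1 + 49 = 50
d²(Q, Rigel) = 25 + 25 = 50
d²(Q, Bravo) = 9 + 64 = 73
d²(Q, Delta) = 144 + 64 = 208
d²(Q, Gemma) = 361 + 36 = 397
d²(Q, Sigma) = 324 + 9 = 333
Q is equidistant from Cygnus and Rigel (both at squared distance 50), and every other site is strictly farther — so Q lies on the Cygnus–Rigel Voronoi edge.

Cygnus and Rigel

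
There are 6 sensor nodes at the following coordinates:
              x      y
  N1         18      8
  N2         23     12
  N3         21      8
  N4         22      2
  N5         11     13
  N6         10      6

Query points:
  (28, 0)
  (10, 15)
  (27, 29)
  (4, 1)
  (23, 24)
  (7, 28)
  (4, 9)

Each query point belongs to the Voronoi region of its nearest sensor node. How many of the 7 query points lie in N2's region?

2

(28, 0) — d² to each: N1:164, N2:169, N3:113, N4:40, N5:458, N6:360 → nearest is N4
(10, 15) — d² to each: N1:113, N2:178, N3:170, N4:313, N5:5, N6:81 → nearest is N5
(27, 29) — d² to each: N1:522, N2:305, N3:477, N4:754, N5:512, N6:818 → nearest is N2
(4, 1) — d² to each: N1:245, N2:482, N3:338, N4:325, N5:193, N6:61 → nearest is N6
(23, 24) — d² to each: N1:281, N2:144, N3:260, N4:485, N5:265, N6:493 → nearest is N2
(7, 28) — d² to each: N1:521, N2:512, N3:596, N4:901, N5:241, N6:493 → nearest is N5
(4, 9) — d² to each: N1:197, N2:370, N3:290, N4:373, N5:65, N6:45 → nearest is N6
2 of the 7 points have N2 as nearest.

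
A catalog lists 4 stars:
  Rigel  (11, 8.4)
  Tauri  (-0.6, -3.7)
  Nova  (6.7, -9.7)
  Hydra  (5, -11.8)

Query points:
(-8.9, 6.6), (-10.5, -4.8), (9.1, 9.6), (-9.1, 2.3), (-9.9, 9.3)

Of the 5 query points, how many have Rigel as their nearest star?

1

(-8.9, 6.6) — d² to each: Rigel:399.25, Tauri:174.98, Nova:509.05, Hydra:531.77 → nearest is Tauri
(-10.5, -4.8) — d² to each: Rigel:636.49, Tauri:99.22, Nova:319.85, Hydra:289.25 → nearest is Tauri
(9.1, 9.6) — d² to each: Rigel:5.05, Tauri:270.98, Nova:378.25, Hydra:474.77 → nearest is Rigel
(-9.1, 2.3) — d² to each: Rigel:441.22, Tauri:108.25, Nova:393.64, Hydra:397.62 → nearest is Tauri
(-9.9, 9.3) — d² to each: Rigel:437.62, Tauri:255.49, Nova:636.56, Hydra:667.22 → nearest is Tauri
1 of the 5 points has Rigel as nearest.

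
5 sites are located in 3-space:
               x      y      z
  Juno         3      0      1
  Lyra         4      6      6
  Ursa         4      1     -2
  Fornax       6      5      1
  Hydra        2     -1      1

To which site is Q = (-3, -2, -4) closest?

Hydra

Compare squared distances (the ordering matches that of the actual distances):
d²(Q, Juno) = 36 + 4 + 25 = 65
d²(Q, Lyra) = 49 + 64 + 100 = 213
d²(Q, Ursa) = 49 + 9 + 4 = 62
d²(Q, Fornax) = 81 + 49 + 25 = 155
d²(Q, Hydra) = 25 + 1 + 25 = 51
Hydra is nearest.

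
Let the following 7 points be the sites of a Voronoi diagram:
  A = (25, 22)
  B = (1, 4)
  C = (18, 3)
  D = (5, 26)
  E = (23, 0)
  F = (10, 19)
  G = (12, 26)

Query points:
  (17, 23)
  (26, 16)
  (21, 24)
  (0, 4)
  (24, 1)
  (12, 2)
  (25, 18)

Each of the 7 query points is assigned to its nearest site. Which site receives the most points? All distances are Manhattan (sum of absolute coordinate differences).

A

(17, 23) — d to each: A:9, B:35, C:21, D:15, E:29, F:11, G:8 → nearest is G
(26, 16) — d to each: A:7, B:37, C:21, D:31, E:19, F:19, G:24 → nearest is A
(21, 24) — d to each: A:6, B:40, C:24, D:18, E:26, F:16, G:11 → nearest is A
(0, 4) — d to each: A:43, B:1, C:19, D:27, E:27, F:25, G:34 → nearest is B
(24, 1) — d to each: A:22, B:26, C:8, D:44, E:2, F:32, G:37 → nearest is E
(12, 2) — d to each: A:33, B:13, C:7, D:31, E:13, F:19, G:24 → nearest is C
(25, 18) — d to each: A:4, B:38, C:22, D:28, E:20, F:16, G:21 → nearest is A
Tally — A:3, B:1, C:1, E:1, G:1. A captures the most (3).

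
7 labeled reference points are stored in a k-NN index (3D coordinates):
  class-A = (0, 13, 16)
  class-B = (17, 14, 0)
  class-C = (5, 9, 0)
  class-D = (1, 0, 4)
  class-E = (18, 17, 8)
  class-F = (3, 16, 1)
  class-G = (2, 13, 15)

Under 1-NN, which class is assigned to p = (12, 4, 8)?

class-C

Squared Euclidean distances:
d²(p, class-A) = (12−0)² + (4−13)² + (8−16)² = 144 + 81 + 64 = 289
d²(p, class-B) = (12−17)² + (4−14)² + (8−0)² = 25 + 100 + 64 = 189
d²(p, class-C) = (12−5)² + (4−9)² + (8−0)² = 49 + 25 + 64 = 138
d²(p, class-D) = (12−1)² + (4−0)² + (8−4)² = 121 + 16 + 16 = 153
d²(p, class-E) = (12−18)² + (4−17)² + (8−8)² = 36 + 169 + 0 = 205
d²(p, class-F) = (12−3)² + (4−16)² + (8−1)² = 81 + 144 + 49 = 274
d²(p, class-G) = (12−2)² + (4−13)² + (8−15)² = 100 + 81 + 49 = 230
Minimum is at class-C.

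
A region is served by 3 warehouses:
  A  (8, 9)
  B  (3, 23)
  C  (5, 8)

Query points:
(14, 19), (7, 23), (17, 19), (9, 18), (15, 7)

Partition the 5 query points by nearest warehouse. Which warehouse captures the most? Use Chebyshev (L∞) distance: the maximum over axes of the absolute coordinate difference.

A

(14, 19) — d to each: A:10, B:11, C:11 → nearest is A
(7, 23) — d to each: A:14, B:4, C:15 → nearest is B
(17, 19) — d to each: A:10, B:14, C:12 → nearest is A
(9, 18) — d to each: A:9, B:6, C:10 → nearest is B
(15, 7) — d to each: A:7, B:16, C:10 → nearest is A
Tally — A:3, B:2. A captures the most (3).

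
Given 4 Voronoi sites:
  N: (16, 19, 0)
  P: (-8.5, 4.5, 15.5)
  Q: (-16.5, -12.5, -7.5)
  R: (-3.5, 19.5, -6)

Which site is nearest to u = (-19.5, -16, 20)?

P

Since √ is increasing, it suffices to compare squared distances:
|uN|² = (-19.5−16)² + (-16−19)² + (20−0)² = 1260.25 + 1225 + 400 = 2885.25
|uP|² = (-19.5−(-8.5))² + (-16−4.5)² + (20−15.5)² = 121 + 420.25 + 20.25 = 561.5
|uQ|² = (-19.5−(-16.5))² + (-16−(-12.5))² + (20−(-7.5))² = 9 + 12.25 + 756.25 = 777.5
|uR|² = (-19.5−(-3.5))² + (-16−19.5)² + (20−(-6))² = 256 + 1260.25 + 676 = 2192.25
Minimum is at P.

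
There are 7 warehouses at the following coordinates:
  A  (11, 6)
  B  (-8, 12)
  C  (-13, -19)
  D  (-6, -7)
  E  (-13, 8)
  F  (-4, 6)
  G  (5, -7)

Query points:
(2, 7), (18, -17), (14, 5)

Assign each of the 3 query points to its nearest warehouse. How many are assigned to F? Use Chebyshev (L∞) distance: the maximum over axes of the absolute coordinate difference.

1

(2, 7) — d to each: A:9, B:10, C:26, D:14, E:15, F:6, G:14 → nearest is F
(18, -17) — d to each: A:23, B:29, C:31, D:24, E:31, F:23, G:13 → nearest is G
(14, 5) — d to each: A:3, B:22, C:27, D:20, E:27, F:18, G:12 → nearest is A
1 of the 3 points has F as nearest.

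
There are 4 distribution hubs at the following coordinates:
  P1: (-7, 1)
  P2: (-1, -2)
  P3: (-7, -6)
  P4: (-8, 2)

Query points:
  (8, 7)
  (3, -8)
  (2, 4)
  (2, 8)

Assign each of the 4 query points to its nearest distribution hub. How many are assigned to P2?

(8, 7) — d² to each: P1:261, P2:162, P3:394, P4:281 → nearest is P2
(3, -8) — d² to each: P1:181, P2:52, P3:104, P4:221 → nearest is P2
(2, 4) — d² to each: P1:90, P2:45, P3:181, P4:104 → nearest is P2
(2, 8) — d² to each: P1:130, P2:109, P3:277, P4:136 → nearest is P2
4 of the 4 points have P2 as nearest.

4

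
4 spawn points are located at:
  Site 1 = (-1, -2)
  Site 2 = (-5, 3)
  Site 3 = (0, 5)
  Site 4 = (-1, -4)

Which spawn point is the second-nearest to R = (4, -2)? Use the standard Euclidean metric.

Compare squared distances (the ordering matches that of the actual distances):
d²(R, Site 1) = (4−(-1))² + (-2−(-2))² = 25 + 0 = 25
d²(R, Site 2) = (4−(-5))² + (-2−3)² = 81 + 25 = 106
d²(R, Site 3) = (4−0)² + (-2−5)² = 16 + 49 = 65
d²(R, Site 4) = (4−(-1))² + (-2−(-4))² = 25 + 4 = 29
Sorted ascending: Site 1, Site 4, Site 3, … — the second-nearest is Site 4.

Site 4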